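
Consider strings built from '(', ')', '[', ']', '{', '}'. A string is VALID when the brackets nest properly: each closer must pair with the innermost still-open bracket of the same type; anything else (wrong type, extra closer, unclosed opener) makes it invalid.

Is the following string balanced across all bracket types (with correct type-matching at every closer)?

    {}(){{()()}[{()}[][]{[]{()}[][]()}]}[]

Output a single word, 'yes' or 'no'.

pos 0: push '{'; stack = {
pos 1: '}' matches '{'; pop; stack = (empty)
pos 2: push '('; stack = (
pos 3: ')' matches '('; pop; stack = (empty)
pos 4: push '{'; stack = {
pos 5: push '{'; stack = {{
pos 6: push '('; stack = {{(
pos 7: ')' matches '('; pop; stack = {{
pos 8: push '('; stack = {{(
pos 9: ')' matches '('; pop; stack = {{
pos 10: '}' matches '{'; pop; stack = {
pos 11: push '['; stack = {[
pos 12: push '{'; stack = {[{
pos 13: push '('; stack = {[{(
pos 14: ')' matches '('; pop; stack = {[{
pos 15: '}' matches '{'; pop; stack = {[
pos 16: push '['; stack = {[[
pos 17: ']' matches '['; pop; stack = {[
pos 18: push '['; stack = {[[
pos 19: ']' matches '['; pop; stack = {[
pos 20: push '{'; stack = {[{
pos 21: push '['; stack = {[{[
pos 22: ']' matches '['; pop; stack = {[{
pos 23: push '{'; stack = {[{{
pos 24: push '('; stack = {[{{(
pos 25: ')' matches '('; pop; stack = {[{{
pos 26: '}' matches '{'; pop; stack = {[{
pos 27: push '['; stack = {[{[
pos 28: ']' matches '['; pop; stack = {[{
pos 29: push '['; stack = {[{[
pos 30: ']' matches '['; pop; stack = {[{
pos 31: push '('; stack = {[{(
pos 32: ')' matches '('; pop; stack = {[{
pos 33: '}' matches '{'; pop; stack = {[
pos 34: ']' matches '['; pop; stack = {
pos 35: '}' matches '{'; pop; stack = (empty)
pos 36: push '['; stack = [
pos 37: ']' matches '['; pop; stack = (empty)
end: stack empty → VALID
Verdict: properly nested → yes

Answer: yes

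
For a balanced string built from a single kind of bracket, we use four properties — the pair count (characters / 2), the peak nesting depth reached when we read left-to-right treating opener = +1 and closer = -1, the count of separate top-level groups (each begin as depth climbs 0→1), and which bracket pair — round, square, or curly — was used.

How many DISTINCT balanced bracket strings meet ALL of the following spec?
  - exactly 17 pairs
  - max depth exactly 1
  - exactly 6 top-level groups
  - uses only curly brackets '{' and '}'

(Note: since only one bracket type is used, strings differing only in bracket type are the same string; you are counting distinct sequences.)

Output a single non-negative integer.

Answer: 0

Derivation:
Spec: pairs=17 depth=1 groups=6
Count(depth <= 1) = 0
Count(depth <= 0) = 0
Count(depth == 1) = 0 - 0 = 0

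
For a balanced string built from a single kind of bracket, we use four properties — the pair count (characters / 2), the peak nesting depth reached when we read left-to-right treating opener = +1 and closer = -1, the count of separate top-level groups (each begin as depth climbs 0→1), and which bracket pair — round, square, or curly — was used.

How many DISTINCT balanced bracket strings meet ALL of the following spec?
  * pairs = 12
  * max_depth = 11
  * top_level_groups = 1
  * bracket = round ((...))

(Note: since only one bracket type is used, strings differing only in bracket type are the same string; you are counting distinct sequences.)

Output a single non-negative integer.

Spec: pairs=12 depth=11 groups=1
Count(depth <= 11) = 58785
Count(depth <= 10) = 58766
Count(depth == 11) = 58785 - 58766 = 19

Answer: 19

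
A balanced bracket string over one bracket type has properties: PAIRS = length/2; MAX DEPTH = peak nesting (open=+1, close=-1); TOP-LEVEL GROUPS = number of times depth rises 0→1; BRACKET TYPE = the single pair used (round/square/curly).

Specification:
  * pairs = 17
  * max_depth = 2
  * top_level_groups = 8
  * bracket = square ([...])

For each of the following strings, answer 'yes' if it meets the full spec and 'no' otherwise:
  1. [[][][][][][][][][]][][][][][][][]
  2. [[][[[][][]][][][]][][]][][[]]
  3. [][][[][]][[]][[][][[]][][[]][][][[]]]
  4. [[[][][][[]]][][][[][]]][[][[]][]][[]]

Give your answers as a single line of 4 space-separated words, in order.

String 1 '[[][][][][][][][][]][][][][][][][]': depth seq [1 2 1 2 1 2 1 2 1 2 1 2 1 2 1 2 1 2 1 0 1 0 1 0 1 0 1 0 1 0 1 0 1 0]
  -> pairs=17 depth=2 groups=8 -> yes
String 2 '[[][[[][][]][][][]][][]][][[]]': depth seq [1 2 1 2 3 4 3 4 3 4 3 2 3 2 3 2 3 2 1 2 1 2 1 0 1 0 1 2 1 0]
  -> pairs=15 depth=4 groups=3 -> no
String 3 '[][][[][]][[]][[][][[]][][[]][][][[]]]': depth seq [1 0 1 0 1 2 1 2 1 0 1 2 1 0 1 2 1 2 1 2 3 2 1 2 1 2 3 2 1 2 1 2 1 2 3 2 1 0]
  -> pairs=19 depth=3 groups=5 -> no
String 4 '[[[][][][[]]][][][[][]]][[][[]][]][[]]': depth seq [1 2 3 2 3 2 3 2 3 4 3 2 1 2 1 2 1 2 3 2 3 2 1 0 1 2 1 2 3 2 1 2 1 0 1 2 1 0]
  -> pairs=19 depth=4 groups=3 -> no

Answer: yes no no no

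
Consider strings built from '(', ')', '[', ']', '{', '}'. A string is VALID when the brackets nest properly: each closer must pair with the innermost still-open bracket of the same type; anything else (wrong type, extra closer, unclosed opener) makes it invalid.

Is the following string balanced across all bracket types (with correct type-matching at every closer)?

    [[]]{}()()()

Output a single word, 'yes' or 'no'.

pos 0: push '['; stack = [
pos 1: push '['; stack = [[
pos 2: ']' matches '['; pop; stack = [
pos 3: ']' matches '['; pop; stack = (empty)
pos 4: push '{'; stack = {
pos 5: '}' matches '{'; pop; stack = (empty)
pos 6: push '('; stack = (
pos 7: ')' matches '('; pop; stack = (empty)
pos 8: push '('; stack = (
pos 9: ')' matches '('; pop; stack = (empty)
pos 10: push '('; stack = (
pos 11: ')' matches '('; pop; stack = (empty)
end: stack empty → VALID
Verdict: properly nested → yes

Answer: yes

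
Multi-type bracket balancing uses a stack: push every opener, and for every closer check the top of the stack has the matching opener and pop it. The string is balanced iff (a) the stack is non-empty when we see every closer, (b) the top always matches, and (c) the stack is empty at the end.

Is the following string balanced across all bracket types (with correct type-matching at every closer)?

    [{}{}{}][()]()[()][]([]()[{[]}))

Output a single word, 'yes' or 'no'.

Answer: no

Derivation:
pos 0: push '['; stack = [
pos 1: push '{'; stack = [{
pos 2: '}' matches '{'; pop; stack = [
pos 3: push '{'; stack = [{
pos 4: '}' matches '{'; pop; stack = [
pos 5: push '{'; stack = [{
pos 6: '}' matches '{'; pop; stack = [
pos 7: ']' matches '['; pop; stack = (empty)
pos 8: push '['; stack = [
pos 9: push '('; stack = [(
pos 10: ')' matches '('; pop; stack = [
pos 11: ']' matches '['; pop; stack = (empty)
pos 12: push '('; stack = (
pos 13: ')' matches '('; pop; stack = (empty)
pos 14: push '['; stack = [
pos 15: push '('; stack = [(
pos 16: ')' matches '('; pop; stack = [
pos 17: ']' matches '['; pop; stack = (empty)
pos 18: push '['; stack = [
pos 19: ']' matches '['; pop; stack = (empty)
pos 20: push '('; stack = (
pos 21: push '['; stack = ([
pos 22: ']' matches '['; pop; stack = (
pos 23: push '('; stack = ((
pos 24: ')' matches '('; pop; stack = (
pos 25: push '['; stack = ([
pos 26: push '{'; stack = ([{
pos 27: push '['; stack = ([{[
pos 28: ']' matches '['; pop; stack = ([{
pos 29: '}' matches '{'; pop; stack = ([
pos 30: saw closer ')' but top of stack is '[' (expected ']') → INVALID
Verdict: type mismatch at position 30: ')' closes '[' → no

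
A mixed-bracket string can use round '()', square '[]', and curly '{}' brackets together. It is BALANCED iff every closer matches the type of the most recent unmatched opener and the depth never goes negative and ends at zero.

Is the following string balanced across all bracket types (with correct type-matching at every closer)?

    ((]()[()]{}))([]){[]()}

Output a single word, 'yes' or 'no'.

Answer: no

Derivation:
pos 0: push '('; stack = (
pos 1: push '('; stack = ((
pos 2: saw closer ']' but top of stack is '(' (expected ')') → INVALID
Verdict: type mismatch at position 2: ']' closes '(' → no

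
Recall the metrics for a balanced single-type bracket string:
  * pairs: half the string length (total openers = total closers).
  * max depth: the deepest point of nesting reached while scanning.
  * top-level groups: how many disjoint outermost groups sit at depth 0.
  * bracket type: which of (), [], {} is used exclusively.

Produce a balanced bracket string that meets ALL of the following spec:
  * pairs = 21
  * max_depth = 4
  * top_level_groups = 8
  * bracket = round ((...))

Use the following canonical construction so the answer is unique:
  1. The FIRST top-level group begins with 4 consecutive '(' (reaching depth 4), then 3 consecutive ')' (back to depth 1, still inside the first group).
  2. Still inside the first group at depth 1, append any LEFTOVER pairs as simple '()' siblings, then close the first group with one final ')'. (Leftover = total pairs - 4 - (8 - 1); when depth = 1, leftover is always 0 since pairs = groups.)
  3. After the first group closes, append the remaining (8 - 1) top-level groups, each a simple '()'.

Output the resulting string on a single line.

Answer: (((()))()()()()()()()()()())()()()()()()()

Derivation:
Spec: pairs=21 depth=4 groups=8
Leftover pairs = 21 - 4 - (8-1) = 10
First group: deep chain of depth 4 + 10 sibling pairs
Remaining 7 groups: simple '()' each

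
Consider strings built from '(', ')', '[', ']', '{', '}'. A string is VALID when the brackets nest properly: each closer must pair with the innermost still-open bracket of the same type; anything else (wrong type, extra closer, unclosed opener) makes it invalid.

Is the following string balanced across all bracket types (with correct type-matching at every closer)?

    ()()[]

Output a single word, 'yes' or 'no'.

Answer: yes

Derivation:
pos 0: push '('; stack = (
pos 1: ')' matches '('; pop; stack = (empty)
pos 2: push '('; stack = (
pos 3: ')' matches '('; pop; stack = (empty)
pos 4: push '['; stack = [
pos 5: ']' matches '['; pop; stack = (empty)
end: stack empty → VALID
Verdict: properly nested → yes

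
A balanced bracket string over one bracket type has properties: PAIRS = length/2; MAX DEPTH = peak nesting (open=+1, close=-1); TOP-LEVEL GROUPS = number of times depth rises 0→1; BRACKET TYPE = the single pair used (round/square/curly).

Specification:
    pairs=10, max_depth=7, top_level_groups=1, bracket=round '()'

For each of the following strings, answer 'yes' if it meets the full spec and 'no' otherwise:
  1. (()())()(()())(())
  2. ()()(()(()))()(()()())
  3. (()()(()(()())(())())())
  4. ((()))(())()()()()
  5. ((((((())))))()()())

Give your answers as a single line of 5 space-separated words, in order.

String 1 '(()())()(()())(())': depth seq [1 2 1 2 1 0 1 0 1 2 1 2 1 0 1 2 1 0]
  -> pairs=9 depth=2 groups=4 -> no
String 2 '()()(()(()))()(()()())': depth seq [1 0 1 0 1 2 1 2 3 2 1 0 1 0 1 2 1 2 1 2 1 0]
  -> pairs=11 depth=3 groups=5 -> no
String 3 '(()()(()(()())(())())())': depth seq [1 2 1 2 1 2 3 2 3 4 3 4 3 2 3 4 3 2 3 2 1 2 1 0]
  -> pairs=12 depth=4 groups=1 -> no
String 4 '((()))(())()()()()': depth seq [1 2 3 2 1 0 1 2 1 0 1 0 1 0 1 0 1 0]
  -> pairs=9 depth=3 groups=6 -> no
String 5 '((((((())))))()()())': depth seq [1 2 3 4 5 6 7 6 5 4 3 2 1 2 1 2 1 2 1 0]
  -> pairs=10 depth=7 groups=1 -> yes

Answer: no no no no yes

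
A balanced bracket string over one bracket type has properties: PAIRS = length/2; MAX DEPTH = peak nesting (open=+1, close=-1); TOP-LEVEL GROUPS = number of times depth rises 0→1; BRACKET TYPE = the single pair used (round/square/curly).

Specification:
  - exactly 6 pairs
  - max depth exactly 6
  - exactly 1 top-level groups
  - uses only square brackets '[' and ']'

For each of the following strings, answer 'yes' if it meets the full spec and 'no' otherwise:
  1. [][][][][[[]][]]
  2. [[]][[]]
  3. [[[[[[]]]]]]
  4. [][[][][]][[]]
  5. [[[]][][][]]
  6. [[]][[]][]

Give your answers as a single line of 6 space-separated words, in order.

String 1 '[][][][][[[]][]]': depth seq [1 0 1 0 1 0 1 0 1 2 3 2 1 2 1 0]
  -> pairs=8 depth=3 groups=5 -> no
String 2 '[[]][[]]': depth seq [1 2 1 0 1 2 1 0]
  -> pairs=4 depth=2 groups=2 -> no
String 3 '[[[[[[]]]]]]': depth seq [1 2 3 4 5 6 5 4 3 2 1 0]
  -> pairs=6 depth=6 groups=1 -> yes
String 4 '[][[][][]][[]]': depth seq [1 0 1 2 1 2 1 2 1 0 1 2 1 0]
  -> pairs=7 depth=2 groups=3 -> no
String 5 '[[[]][][][]]': depth seq [1 2 3 2 1 2 1 2 1 2 1 0]
  -> pairs=6 depth=3 groups=1 -> no
String 6 '[[]][[]][]': depth seq [1 2 1 0 1 2 1 0 1 0]
  -> pairs=5 depth=2 groups=3 -> no

Answer: no no yes no no no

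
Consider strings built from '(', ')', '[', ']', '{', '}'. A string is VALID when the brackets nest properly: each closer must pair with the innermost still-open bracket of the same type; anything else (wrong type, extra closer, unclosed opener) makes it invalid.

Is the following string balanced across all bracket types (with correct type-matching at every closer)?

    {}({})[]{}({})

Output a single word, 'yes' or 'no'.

Answer: yes

Derivation:
pos 0: push '{'; stack = {
pos 1: '}' matches '{'; pop; stack = (empty)
pos 2: push '('; stack = (
pos 3: push '{'; stack = ({
pos 4: '}' matches '{'; pop; stack = (
pos 5: ')' matches '('; pop; stack = (empty)
pos 6: push '['; stack = [
pos 7: ']' matches '['; pop; stack = (empty)
pos 8: push '{'; stack = {
pos 9: '}' matches '{'; pop; stack = (empty)
pos 10: push '('; stack = (
pos 11: push '{'; stack = ({
pos 12: '}' matches '{'; pop; stack = (
pos 13: ')' matches '('; pop; stack = (empty)
end: stack empty → VALID
Verdict: properly nested → yes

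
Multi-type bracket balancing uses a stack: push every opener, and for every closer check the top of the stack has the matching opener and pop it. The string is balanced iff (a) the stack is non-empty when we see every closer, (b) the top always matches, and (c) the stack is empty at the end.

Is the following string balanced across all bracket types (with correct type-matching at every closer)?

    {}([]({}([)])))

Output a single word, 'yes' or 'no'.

Answer: no

Derivation:
pos 0: push '{'; stack = {
pos 1: '}' matches '{'; pop; stack = (empty)
pos 2: push '('; stack = (
pos 3: push '['; stack = ([
pos 4: ']' matches '['; pop; stack = (
pos 5: push '('; stack = ((
pos 6: push '{'; stack = (({
pos 7: '}' matches '{'; pop; stack = ((
pos 8: push '('; stack = (((
pos 9: push '['; stack = ((([
pos 10: saw closer ')' but top of stack is '[' (expected ']') → INVALID
Verdict: type mismatch at position 10: ')' closes '[' → no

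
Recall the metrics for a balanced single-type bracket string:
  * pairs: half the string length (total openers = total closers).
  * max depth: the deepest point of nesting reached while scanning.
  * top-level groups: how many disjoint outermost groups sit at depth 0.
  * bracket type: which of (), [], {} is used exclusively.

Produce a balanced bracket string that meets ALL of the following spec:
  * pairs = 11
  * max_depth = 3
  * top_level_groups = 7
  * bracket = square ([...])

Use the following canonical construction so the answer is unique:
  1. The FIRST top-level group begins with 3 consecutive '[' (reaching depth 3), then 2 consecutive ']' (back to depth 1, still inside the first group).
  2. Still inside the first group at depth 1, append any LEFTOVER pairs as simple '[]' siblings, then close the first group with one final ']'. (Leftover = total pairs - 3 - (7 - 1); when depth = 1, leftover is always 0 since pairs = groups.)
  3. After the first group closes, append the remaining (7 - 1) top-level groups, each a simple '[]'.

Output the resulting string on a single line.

Spec: pairs=11 depth=3 groups=7
Leftover pairs = 11 - 3 - (7-1) = 2
First group: deep chain of depth 3 + 2 sibling pairs
Remaining 6 groups: simple '[]' each

Answer: [[[]][][]][][][][][][]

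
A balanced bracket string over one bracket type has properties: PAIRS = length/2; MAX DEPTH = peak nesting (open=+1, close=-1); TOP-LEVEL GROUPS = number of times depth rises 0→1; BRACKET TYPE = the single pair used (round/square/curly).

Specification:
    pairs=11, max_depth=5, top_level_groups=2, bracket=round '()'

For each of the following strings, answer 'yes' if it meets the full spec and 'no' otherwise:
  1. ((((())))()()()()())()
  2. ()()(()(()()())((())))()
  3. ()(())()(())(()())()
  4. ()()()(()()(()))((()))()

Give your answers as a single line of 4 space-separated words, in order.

String 1 '((((())))()()()()())()': depth seq [1 2 3 4 5 4 3 2 1 2 1 2 1 2 1 2 1 2 1 0 1 0]
  -> pairs=11 depth=5 groups=2 -> yes
String 2 '()()(()(()()())((())))()': depth seq [1 0 1 0 1 2 1 2 3 2 3 2 3 2 1 2 3 4 3 2 1 0 1 0]
  -> pairs=12 depth=4 groups=4 -> no
String 3 '()(())()(())(()())()': depth seq [1 0 1 2 1 0 1 0 1 2 1 0 1 2 1 2 1 0 1 0]
  -> pairs=10 depth=2 groups=6 -> no
String 4 '()()()(()()(()))((()))()': depth seq [1 0 1 0 1 0 1 2 1 2 1 2 3 2 1 0 1 2 3 2 1 0 1 0]
  -> pairs=12 depth=3 groups=6 -> no

Answer: yes no no no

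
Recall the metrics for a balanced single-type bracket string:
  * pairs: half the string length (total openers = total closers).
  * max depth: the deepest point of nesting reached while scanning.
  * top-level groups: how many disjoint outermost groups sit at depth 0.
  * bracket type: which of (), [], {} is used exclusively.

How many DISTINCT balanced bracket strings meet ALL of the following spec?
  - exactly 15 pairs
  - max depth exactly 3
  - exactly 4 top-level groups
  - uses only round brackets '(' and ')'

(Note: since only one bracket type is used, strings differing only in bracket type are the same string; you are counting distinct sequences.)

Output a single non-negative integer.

Answer: 95892

Derivation:
Spec: pairs=15 depth=3 groups=4
Count(depth <= 3) = 96256
Count(depth <= 2) = 364
Count(depth == 3) = 96256 - 364 = 95892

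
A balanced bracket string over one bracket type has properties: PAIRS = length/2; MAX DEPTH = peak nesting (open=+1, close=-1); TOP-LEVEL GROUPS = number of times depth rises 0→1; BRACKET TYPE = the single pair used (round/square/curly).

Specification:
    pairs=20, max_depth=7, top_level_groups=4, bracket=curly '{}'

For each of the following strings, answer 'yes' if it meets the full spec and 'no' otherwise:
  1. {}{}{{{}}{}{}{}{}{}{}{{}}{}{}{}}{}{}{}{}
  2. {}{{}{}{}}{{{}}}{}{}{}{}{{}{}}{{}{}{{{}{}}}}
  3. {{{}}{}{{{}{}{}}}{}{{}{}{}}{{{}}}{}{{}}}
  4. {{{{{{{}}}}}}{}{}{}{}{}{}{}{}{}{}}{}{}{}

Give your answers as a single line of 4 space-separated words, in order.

String 1 '{}{}{{{}}{}{}{}{}{}{}{{}}{}{}{}}{}{}{}{}': depth seq [1 0 1 0 1 2 3 2 1 2 1 2 1 2 1 2 1 2 1 2 1 2 3 2 1 2 1 2 1 2 1 0 1 0 1 0 1 0 1 0]
  -> pairs=20 depth=3 groups=7 -> no
String 2 '{}{{}{}{}}{{{}}}{}{}{}{}{{}{}}{{}{}{{{}{}}}}': depth seq [1 0 1 2 1 2 1 2 1 0 1 2 3 2 1 0 1 0 1 0 1 0 1 0 1 2 1 2 1 0 1 2 1 2 1 2 3 4 3 4 3 2 1 0]
  -> pairs=22 depth=4 groups=9 -> no
String 3 '{{{}}{}{{{}{}{}}}{}{{}{}{}}{{{}}}{}{{}}}': depth seq [1 2 3 2 1 2 1 2 3 4 3 4 3 4 3 2 1 2 1 2 3 2 3 2 3 2 1 2 3 4 3 2 1 2 1 2 3 2 1 0]
  -> pairs=20 depth=4 groups=1 -> no
String 4 '{{{{{{{}}}}}}{}{}{}{}{}{}{}{}{}{}}{}{}{}': depth seq [1 2 3 4 5 6 7 6 5 4 3 2 1 2 1 2 1 2 1 2 1 2 1 2 1 2 1 2 1 2 1 2 1 0 1 0 1 0 1 0]
  -> pairs=20 depth=7 groups=4 -> yes

Answer: no no no yes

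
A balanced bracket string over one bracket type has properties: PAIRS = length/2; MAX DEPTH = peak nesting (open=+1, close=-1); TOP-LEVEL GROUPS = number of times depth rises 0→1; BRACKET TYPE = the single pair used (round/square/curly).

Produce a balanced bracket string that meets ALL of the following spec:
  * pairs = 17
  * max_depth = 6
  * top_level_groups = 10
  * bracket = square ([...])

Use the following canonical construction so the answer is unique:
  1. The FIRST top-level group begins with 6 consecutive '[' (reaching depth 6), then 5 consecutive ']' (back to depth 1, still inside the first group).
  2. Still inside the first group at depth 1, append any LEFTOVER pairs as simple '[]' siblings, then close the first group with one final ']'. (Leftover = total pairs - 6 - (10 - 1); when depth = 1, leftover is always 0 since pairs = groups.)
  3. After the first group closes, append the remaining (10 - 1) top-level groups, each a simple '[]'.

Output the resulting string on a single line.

Spec: pairs=17 depth=6 groups=10
Leftover pairs = 17 - 6 - (10-1) = 2
First group: deep chain of depth 6 + 2 sibling pairs
Remaining 9 groups: simple '[]' each

Answer: [[[[[[]]]]][][]][][][][][][][][][]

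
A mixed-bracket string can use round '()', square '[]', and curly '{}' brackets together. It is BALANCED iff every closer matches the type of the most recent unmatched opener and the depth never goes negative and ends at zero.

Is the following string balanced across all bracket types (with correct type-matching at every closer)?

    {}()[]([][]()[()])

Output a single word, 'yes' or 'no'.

Answer: yes

Derivation:
pos 0: push '{'; stack = {
pos 1: '}' matches '{'; pop; stack = (empty)
pos 2: push '('; stack = (
pos 3: ')' matches '('; pop; stack = (empty)
pos 4: push '['; stack = [
pos 5: ']' matches '['; pop; stack = (empty)
pos 6: push '('; stack = (
pos 7: push '['; stack = ([
pos 8: ']' matches '['; pop; stack = (
pos 9: push '['; stack = ([
pos 10: ']' matches '['; pop; stack = (
pos 11: push '('; stack = ((
pos 12: ')' matches '('; pop; stack = (
pos 13: push '['; stack = ([
pos 14: push '('; stack = ([(
pos 15: ')' matches '('; pop; stack = ([
pos 16: ']' matches '['; pop; stack = (
pos 17: ')' matches '('; pop; stack = (empty)
end: stack empty → VALID
Verdict: properly nested → yes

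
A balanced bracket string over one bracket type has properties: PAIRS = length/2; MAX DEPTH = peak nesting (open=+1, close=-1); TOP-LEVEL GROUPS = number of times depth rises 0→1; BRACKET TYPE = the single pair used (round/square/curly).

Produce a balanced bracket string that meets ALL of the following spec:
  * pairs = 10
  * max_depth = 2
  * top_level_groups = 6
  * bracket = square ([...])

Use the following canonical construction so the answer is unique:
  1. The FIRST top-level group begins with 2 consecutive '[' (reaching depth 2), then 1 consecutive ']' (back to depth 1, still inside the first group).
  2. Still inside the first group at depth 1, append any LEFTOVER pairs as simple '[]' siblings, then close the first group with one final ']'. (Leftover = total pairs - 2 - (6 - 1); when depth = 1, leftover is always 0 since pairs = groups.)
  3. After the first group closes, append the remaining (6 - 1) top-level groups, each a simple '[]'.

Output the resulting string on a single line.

Answer: [[][][][]][][][][][]

Derivation:
Spec: pairs=10 depth=2 groups=6
Leftover pairs = 10 - 2 - (6-1) = 3
First group: deep chain of depth 2 + 3 sibling pairs
Remaining 5 groups: simple '[]' each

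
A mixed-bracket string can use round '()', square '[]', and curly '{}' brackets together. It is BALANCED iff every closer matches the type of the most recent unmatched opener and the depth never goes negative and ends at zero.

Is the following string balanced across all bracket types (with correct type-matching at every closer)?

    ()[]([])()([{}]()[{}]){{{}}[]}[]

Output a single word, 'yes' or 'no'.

pos 0: push '('; stack = (
pos 1: ')' matches '('; pop; stack = (empty)
pos 2: push '['; stack = [
pos 3: ']' matches '['; pop; stack = (empty)
pos 4: push '('; stack = (
pos 5: push '['; stack = ([
pos 6: ']' matches '['; pop; stack = (
pos 7: ')' matches '('; pop; stack = (empty)
pos 8: push '('; stack = (
pos 9: ')' matches '('; pop; stack = (empty)
pos 10: push '('; stack = (
pos 11: push '['; stack = ([
pos 12: push '{'; stack = ([{
pos 13: '}' matches '{'; pop; stack = ([
pos 14: ']' matches '['; pop; stack = (
pos 15: push '('; stack = ((
pos 16: ')' matches '('; pop; stack = (
pos 17: push '['; stack = ([
pos 18: push '{'; stack = ([{
pos 19: '}' matches '{'; pop; stack = ([
pos 20: ']' matches '['; pop; stack = (
pos 21: ')' matches '('; pop; stack = (empty)
pos 22: push '{'; stack = {
pos 23: push '{'; stack = {{
pos 24: push '{'; stack = {{{
pos 25: '}' matches '{'; pop; stack = {{
pos 26: '}' matches '{'; pop; stack = {
pos 27: push '['; stack = {[
pos 28: ']' matches '['; pop; stack = {
pos 29: '}' matches '{'; pop; stack = (empty)
pos 30: push '['; stack = [
pos 31: ']' matches '['; pop; stack = (empty)
end: stack empty → VALID
Verdict: properly nested → yes

Answer: yes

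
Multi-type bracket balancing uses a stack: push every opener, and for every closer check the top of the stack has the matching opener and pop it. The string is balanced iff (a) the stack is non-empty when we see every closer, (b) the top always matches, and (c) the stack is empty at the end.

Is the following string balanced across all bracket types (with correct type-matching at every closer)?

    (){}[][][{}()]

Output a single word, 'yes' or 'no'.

pos 0: push '('; stack = (
pos 1: ')' matches '('; pop; stack = (empty)
pos 2: push '{'; stack = {
pos 3: '}' matches '{'; pop; stack = (empty)
pos 4: push '['; stack = [
pos 5: ']' matches '['; pop; stack = (empty)
pos 6: push '['; stack = [
pos 7: ']' matches '['; pop; stack = (empty)
pos 8: push '['; stack = [
pos 9: push '{'; stack = [{
pos 10: '}' matches '{'; pop; stack = [
pos 11: push '('; stack = [(
pos 12: ')' matches '('; pop; stack = [
pos 13: ']' matches '['; pop; stack = (empty)
end: stack empty → VALID
Verdict: properly nested → yes

Answer: yes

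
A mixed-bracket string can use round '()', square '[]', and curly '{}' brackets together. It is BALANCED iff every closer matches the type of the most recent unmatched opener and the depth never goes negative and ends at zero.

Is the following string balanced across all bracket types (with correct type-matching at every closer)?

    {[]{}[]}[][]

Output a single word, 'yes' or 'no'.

pos 0: push '{'; stack = {
pos 1: push '['; stack = {[
pos 2: ']' matches '['; pop; stack = {
pos 3: push '{'; stack = {{
pos 4: '}' matches '{'; pop; stack = {
pos 5: push '['; stack = {[
pos 6: ']' matches '['; pop; stack = {
pos 7: '}' matches '{'; pop; stack = (empty)
pos 8: push '['; stack = [
pos 9: ']' matches '['; pop; stack = (empty)
pos 10: push '['; stack = [
pos 11: ']' matches '['; pop; stack = (empty)
end: stack empty → VALID
Verdict: properly nested → yes

Answer: yes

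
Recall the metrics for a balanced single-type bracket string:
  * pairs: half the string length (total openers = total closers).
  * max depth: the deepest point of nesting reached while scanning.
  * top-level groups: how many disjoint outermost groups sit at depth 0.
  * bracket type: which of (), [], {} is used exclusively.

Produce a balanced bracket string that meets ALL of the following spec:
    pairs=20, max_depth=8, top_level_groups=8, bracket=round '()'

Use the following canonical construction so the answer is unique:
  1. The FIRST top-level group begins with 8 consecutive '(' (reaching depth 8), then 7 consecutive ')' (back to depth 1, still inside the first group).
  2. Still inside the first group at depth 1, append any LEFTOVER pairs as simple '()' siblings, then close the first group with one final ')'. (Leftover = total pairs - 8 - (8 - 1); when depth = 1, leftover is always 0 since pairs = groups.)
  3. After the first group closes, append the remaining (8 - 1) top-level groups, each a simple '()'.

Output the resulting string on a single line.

Answer: (((((((()))))))()()()()())()()()()()()()

Derivation:
Spec: pairs=20 depth=8 groups=8
Leftover pairs = 20 - 8 - (8-1) = 5
First group: deep chain of depth 8 + 5 sibling pairs
Remaining 7 groups: simple '()' each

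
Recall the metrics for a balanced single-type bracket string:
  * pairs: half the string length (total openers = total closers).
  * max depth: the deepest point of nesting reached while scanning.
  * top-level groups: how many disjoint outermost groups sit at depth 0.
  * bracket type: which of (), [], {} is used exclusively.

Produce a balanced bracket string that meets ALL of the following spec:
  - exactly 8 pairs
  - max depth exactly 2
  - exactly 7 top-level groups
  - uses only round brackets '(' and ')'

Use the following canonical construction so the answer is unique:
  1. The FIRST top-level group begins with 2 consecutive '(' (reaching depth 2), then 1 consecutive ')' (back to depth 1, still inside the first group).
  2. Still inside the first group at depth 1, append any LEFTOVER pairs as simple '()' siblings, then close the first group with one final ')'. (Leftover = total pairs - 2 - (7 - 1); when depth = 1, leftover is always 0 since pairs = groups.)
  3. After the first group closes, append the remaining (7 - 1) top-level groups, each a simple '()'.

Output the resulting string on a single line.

Spec: pairs=8 depth=2 groups=7
Leftover pairs = 8 - 2 - (7-1) = 0
First group: deep chain of depth 2 + 0 sibling pairs
Remaining 6 groups: simple '()' each

Answer: (())()()()()()()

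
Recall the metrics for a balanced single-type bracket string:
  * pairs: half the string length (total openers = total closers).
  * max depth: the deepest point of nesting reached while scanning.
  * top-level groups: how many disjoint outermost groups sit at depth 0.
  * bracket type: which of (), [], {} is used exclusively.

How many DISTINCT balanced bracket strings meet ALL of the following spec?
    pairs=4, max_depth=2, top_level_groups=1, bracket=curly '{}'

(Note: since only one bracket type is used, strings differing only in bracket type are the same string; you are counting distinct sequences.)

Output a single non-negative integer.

Answer: 1

Derivation:
Spec: pairs=4 depth=2 groups=1
Count(depth <= 2) = 1
Count(depth <= 1) = 0
Count(depth == 2) = 1 - 0 = 1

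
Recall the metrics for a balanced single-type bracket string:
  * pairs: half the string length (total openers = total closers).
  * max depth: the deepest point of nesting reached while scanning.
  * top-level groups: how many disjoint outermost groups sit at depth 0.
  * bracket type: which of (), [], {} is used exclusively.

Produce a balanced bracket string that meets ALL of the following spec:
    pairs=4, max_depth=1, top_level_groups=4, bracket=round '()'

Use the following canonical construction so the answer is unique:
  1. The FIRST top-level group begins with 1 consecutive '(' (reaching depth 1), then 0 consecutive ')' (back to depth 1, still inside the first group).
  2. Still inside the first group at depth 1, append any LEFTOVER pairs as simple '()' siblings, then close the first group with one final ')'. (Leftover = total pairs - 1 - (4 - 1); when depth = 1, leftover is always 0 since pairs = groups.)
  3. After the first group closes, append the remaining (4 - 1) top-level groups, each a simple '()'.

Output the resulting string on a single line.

Spec: pairs=4 depth=1 groups=4
Leftover pairs = 4 - 1 - (4-1) = 0
First group: deep chain of depth 1 + 0 sibling pairs
Remaining 3 groups: simple '()' each

Answer: ()()()()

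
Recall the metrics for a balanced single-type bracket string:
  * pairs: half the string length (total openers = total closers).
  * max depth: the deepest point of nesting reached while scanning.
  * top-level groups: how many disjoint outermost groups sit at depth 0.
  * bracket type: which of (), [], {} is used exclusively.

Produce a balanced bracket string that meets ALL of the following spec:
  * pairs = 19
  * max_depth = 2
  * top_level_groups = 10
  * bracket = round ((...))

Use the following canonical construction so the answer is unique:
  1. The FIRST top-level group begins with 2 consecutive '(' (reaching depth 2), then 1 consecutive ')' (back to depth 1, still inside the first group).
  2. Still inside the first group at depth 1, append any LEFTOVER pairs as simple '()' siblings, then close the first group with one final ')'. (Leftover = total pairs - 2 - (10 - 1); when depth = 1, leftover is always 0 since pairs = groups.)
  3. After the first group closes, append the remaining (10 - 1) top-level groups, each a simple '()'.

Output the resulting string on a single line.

Spec: pairs=19 depth=2 groups=10
Leftover pairs = 19 - 2 - (10-1) = 8
First group: deep chain of depth 2 + 8 sibling pairs
Remaining 9 groups: simple '()' each

Answer: (()()()()()()()()())()()()()()()()()()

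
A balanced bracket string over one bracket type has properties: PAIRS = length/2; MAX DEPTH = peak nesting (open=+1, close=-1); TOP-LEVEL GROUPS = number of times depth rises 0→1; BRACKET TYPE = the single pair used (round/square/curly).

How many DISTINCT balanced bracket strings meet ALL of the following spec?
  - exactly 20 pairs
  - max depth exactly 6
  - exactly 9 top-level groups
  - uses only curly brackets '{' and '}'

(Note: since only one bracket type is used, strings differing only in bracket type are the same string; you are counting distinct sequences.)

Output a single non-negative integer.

Answer: 2198745

Derivation:
Spec: pairs=20 depth=6 groups=9
Count(depth <= 6) = 23756481
Count(depth <= 5) = 21557736
Count(depth == 6) = 23756481 - 21557736 = 2198745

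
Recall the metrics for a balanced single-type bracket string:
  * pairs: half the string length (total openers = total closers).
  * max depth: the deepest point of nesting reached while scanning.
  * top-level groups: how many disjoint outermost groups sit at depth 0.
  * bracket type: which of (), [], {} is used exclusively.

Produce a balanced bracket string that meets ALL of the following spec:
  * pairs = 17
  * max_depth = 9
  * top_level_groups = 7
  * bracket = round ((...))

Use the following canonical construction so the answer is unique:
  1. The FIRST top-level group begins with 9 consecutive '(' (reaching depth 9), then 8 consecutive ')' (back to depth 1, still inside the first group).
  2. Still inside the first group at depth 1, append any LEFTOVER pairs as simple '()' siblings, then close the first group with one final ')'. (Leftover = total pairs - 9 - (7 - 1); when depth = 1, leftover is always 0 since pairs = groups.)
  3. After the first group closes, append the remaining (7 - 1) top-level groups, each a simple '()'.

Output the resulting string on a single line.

Answer: ((((((((())))))))()())()()()()()()

Derivation:
Spec: pairs=17 depth=9 groups=7
Leftover pairs = 17 - 9 - (7-1) = 2
First group: deep chain of depth 9 + 2 sibling pairs
Remaining 6 groups: simple '()' each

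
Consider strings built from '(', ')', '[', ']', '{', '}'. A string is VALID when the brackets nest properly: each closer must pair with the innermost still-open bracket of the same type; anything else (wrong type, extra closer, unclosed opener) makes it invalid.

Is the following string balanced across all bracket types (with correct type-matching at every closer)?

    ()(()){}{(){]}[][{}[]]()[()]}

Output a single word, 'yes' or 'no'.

Answer: no

Derivation:
pos 0: push '('; stack = (
pos 1: ')' matches '('; pop; stack = (empty)
pos 2: push '('; stack = (
pos 3: push '('; stack = ((
pos 4: ')' matches '('; pop; stack = (
pos 5: ')' matches '('; pop; stack = (empty)
pos 6: push '{'; stack = {
pos 7: '}' matches '{'; pop; stack = (empty)
pos 8: push '{'; stack = {
pos 9: push '('; stack = {(
pos 10: ')' matches '('; pop; stack = {
pos 11: push '{'; stack = {{
pos 12: saw closer ']' but top of stack is '{' (expected '}') → INVALID
Verdict: type mismatch at position 12: ']' closes '{' → no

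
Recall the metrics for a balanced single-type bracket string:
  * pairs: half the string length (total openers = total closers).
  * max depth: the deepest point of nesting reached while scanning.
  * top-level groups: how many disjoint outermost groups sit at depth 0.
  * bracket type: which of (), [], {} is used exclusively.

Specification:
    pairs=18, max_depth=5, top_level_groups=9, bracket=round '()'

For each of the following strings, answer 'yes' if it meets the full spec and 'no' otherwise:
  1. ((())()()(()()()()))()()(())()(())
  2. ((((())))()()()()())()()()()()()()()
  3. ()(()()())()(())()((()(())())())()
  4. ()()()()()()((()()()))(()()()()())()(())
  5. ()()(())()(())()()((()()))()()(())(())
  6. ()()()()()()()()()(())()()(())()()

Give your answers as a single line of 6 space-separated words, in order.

Answer: no yes no no no no

Derivation:
String 1 '((())()()(()()()()))()()(())()(())': depth seq [1 2 3 2 1 2 1 2 1 2 3 2 3 2 3 2 3 2 1 0 1 0 1 0 1 2 1 0 1 0 1 2 1 0]
  -> pairs=17 depth=3 groups=6 -> no
String 2 '((((())))()()()()())()()()()()()()()': depth seq [1 2 3 4 5 4 3 2 1 2 1 2 1 2 1 2 1 2 1 0 1 0 1 0 1 0 1 0 1 0 1 0 1 0 1 0]
  -> pairs=18 depth=5 groups=9 -> yes
String 3 '()(()()())()(())()((()(())())())()': depth seq [1 0 1 2 1 2 1 2 1 0 1 0 1 2 1 0 1 0 1 2 3 2 3 4 3 2 3 2 1 2 1 0 1 0]
  -> pairs=17 depth=4 groups=7 -> no
String 4 '()()()()()()((()()()))(()()()()())()(())': depth seq [1 0 1 0 1 0 1 0 1 0 1 0 1 2 3 2 3 2 3 2 1 0 1 2 1 2 1 2 1 2 1 2 1 0 1 0 1 2 1 0]
  -> pairs=20 depth=3 groups=10 -> no
String 5 '()()(())()(())()()((()()))()()(())(())': depth seq [1 0 1 0 1 2 1 0 1 0 1 2 1 0 1 0 1 0 1 2 3 2 3 2 1 0 1 0 1 0 1 2 1 0 1 2 1 0]
  -> pairs=19 depth=3 groups=12 -> no
String 6 '()()()()()()()()()(())()()(())()()': depth seq [1 0 1 0 1 0 1 0 1 0 1 0 1 0 1 0 1 0 1 2 1 0 1 0 1 0 1 2 1 0 1 0 1 0]
  -> pairs=17 depth=2 groups=15 -> no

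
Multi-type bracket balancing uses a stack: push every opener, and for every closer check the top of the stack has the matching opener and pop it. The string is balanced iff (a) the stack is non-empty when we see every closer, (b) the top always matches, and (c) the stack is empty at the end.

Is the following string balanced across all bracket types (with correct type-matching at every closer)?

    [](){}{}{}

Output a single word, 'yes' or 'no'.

pos 0: push '['; stack = [
pos 1: ']' matches '['; pop; stack = (empty)
pos 2: push '('; stack = (
pos 3: ')' matches '('; pop; stack = (empty)
pos 4: push '{'; stack = {
pos 5: '}' matches '{'; pop; stack = (empty)
pos 6: push '{'; stack = {
pos 7: '}' matches '{'; pop; stack = (empty)
pos 8: push '{'; stack = {
pos 9: '}' matches '{'; pop; stack = (empty)
end: stack empty → VALID
Verdict: properly nested → yes

Answer: yes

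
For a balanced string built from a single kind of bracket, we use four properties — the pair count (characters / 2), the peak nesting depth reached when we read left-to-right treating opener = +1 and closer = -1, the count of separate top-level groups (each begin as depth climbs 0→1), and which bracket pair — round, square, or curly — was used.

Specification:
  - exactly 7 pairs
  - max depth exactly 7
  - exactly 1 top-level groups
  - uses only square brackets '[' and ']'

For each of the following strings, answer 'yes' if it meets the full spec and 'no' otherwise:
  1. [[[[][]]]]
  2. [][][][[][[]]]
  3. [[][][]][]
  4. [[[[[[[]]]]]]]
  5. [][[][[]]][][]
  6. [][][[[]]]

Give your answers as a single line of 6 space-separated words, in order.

Answer: no no no yes no no

Derivation:
String 1 '[[[[][]]]]': depth seq [1 2 3 4 3 4 3 2 1 0]
  -> pairs=5 depth=4 groups=1 -> no
String 2 '[][][][[][[]]]': depth seq [1 0 1 0 1 0 1 2 1 2 3 2 1 0]
  -> pairs=7 depth=3 groups=4 -> no
String 3 '[[][][]][]': depth seq [1 2 1 2 1 2 1 0 1 0]
  -> pairs=5 depth=2 groups=2 -> no
String 4 '[[[[[[[]]]]]]]': depth seq [1 2 3 4 5 6 7 6 5 4 3 2 1 0]
  -> pairs=7 depth=7 groups=1 -> yes
String 5 '[][[][[]]][][]': depth seq [1 0 1 2 1 2 3 2 1 0 1 0 1 0]
  -> pairs=7 depth=3 groups=4 -> no
String 6 '[][][[[]]]': depth seq [1 0 1 0 1 2 3 2 1 0]
  -> pairs=5 depth=3 groups=3 -> no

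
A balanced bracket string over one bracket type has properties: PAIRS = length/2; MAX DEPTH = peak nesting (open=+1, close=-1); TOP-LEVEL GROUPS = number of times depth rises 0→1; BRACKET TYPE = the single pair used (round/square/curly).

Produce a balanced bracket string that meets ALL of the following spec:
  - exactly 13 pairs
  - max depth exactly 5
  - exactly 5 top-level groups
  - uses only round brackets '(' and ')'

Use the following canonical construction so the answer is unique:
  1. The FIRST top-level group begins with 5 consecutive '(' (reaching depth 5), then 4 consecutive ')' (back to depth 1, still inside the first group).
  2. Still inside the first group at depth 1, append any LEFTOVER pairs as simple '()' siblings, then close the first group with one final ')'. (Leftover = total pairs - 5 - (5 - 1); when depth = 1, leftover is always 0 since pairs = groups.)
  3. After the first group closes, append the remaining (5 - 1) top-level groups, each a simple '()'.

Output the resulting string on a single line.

Spec: pairs=13 depth=5 groups=5
Leftover pairs = 13 - 5 - (5-1) = 4
First group: deep chain of depth 5 + 4 sibling pairs
Remaining 4 groups: simple '()' each

Answer: ((((())))()()()())()()()()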